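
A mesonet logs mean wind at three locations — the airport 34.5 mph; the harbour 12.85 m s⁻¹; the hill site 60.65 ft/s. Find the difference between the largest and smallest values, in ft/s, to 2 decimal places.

the airport: 34.5 mph = 50.6000 ft/s.
the harbour: 12.85 m/s = 42.1588 ft/s.
Spread: 60.6500 − 42.1588 = 18.49 ft/s.

18.49 ft/s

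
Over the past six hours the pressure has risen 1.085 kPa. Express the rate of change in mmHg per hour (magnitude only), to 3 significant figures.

1.36 mmHg per hour

1.085 kPa / 6 h × 7.50062 mmHg/kPa = 1.36 mmHg/h.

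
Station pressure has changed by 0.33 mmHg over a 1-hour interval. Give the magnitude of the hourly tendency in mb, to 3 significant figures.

0.440 mb per hour

0.33 mmHg / 1 h × 1.33322 mb/mmHg = 0.440 mb/h.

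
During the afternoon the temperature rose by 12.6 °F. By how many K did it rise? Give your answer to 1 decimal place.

Converting a difference, only the 9/5 scale factor applies: ΔK = 12.6 × 0.5556 = 7.0 K.

7.0 K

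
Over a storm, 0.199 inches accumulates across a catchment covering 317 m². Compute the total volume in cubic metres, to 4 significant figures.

1.602 cubic metres

Depth: 0.199 in × 25.4 = 5.0546 mm.
1 mm over 1 m² is 1 L, so volume = 5.0546 × 317 = 1602.3082 L = 1.602 m³.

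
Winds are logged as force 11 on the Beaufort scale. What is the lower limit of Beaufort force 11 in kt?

Beaufort 11 (violent storm) spans 56–63 knots.

56 kt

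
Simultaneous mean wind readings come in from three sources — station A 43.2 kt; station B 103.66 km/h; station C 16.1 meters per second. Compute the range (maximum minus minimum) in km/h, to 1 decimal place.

station A: 43.2 kt = 80.006 km/h.
station C: 16.1 m/s = 57.960 km/h.
Spread: 103.660 − 57.960 = 45.7 km/h.

45.7 km/h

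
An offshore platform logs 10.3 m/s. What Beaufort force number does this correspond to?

10.3 m/s lies in the Beaufort 5 band (fresh breeze, 8.0–10.7 m/s).

Beaufort force 5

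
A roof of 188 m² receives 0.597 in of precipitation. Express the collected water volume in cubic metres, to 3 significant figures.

Depth: 0.597 in × 25.4 = 15.1638 mm.
1 mm over 1 m² is 1 L, so volume = 15.1638 × 188 = 2850.7944 L = 2.85 m³.

2.85 cubic metres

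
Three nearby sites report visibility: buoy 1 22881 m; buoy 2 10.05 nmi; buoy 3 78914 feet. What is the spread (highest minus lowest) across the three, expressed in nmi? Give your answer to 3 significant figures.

buoy 1: 22881 m = 12.3548 nmi.
buoy 3: 78914 ft = 12.9876 nmi.
Spread: 12.9876 − 10.0500 = 2.94 nmi.

2.94 nmi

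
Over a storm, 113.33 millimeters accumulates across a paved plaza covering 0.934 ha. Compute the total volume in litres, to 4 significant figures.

Area: 0.934 ha = 9340 m².
1 mm over 1 m² is 1 L, so volume = 113.33 × 9340 = 1058502.2 L ≈ 1059000 L.

1059000 litres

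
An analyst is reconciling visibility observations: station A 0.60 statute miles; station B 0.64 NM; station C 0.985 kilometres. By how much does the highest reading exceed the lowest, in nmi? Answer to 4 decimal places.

station A: 0.60 SM = 0.521386 nmi.
station C: 0.985 km = 0.531857 nmi.
Spread: 0.640000 − 0.521386 = 0.1186 nmi.

0.1186 nmi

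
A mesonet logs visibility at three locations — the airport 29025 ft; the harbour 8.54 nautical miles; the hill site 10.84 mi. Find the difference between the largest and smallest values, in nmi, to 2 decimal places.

4.64 nmi

the airport: 29025 ft = 4.7769 nmi.
the hill site: 10.84 SM = 9.4197 nmi.
Spread: 9.4197 − 4.7769 = 4.64 nmi.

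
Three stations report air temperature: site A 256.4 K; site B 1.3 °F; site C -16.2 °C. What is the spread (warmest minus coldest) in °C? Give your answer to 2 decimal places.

0.86 °C

site A: 256.4 K = -16.750 °C.
site B: 1.3 °F = -17.056 °C.
Spread: (-16.200) − (-17.056) = 0.856 °C.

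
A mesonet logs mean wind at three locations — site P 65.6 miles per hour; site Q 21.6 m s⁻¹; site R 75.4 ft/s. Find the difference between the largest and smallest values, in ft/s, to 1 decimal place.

25.3 ft/s

site P: 65.6 mph = 96.213 ft/s.
site Q: 21.6 m/s = 70.866 ft/s.
Spread: 96.213 − 70.866 = 25.3 ft/s.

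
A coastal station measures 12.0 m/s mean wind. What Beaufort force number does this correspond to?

12.0 m/s lies in the Beaufort 6 band (strong breeze, 10.8–13.8 m/s).

Beaufort force 6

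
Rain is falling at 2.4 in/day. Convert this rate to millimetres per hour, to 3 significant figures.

2.54 mm/hour

2.4 in/day × 25.4 mm/in × 0.0416667 day/hour = 2.54 mm/hour.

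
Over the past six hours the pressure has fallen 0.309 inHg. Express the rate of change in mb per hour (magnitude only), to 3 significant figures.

0.309 inHg / 6 h × 33.8639 mb/inHg = 1.74 mb/h.

1.74 mb per hour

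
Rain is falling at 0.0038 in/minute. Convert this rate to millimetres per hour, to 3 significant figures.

5.79 mm/hour

0.0038 in/minute × 25.4 mm/in × 60 minute/hour = 5.79 mm/hour.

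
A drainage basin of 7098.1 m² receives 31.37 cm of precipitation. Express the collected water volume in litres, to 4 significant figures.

2227000 litres

Depth: 31.37 cm × 10 = 313.7 mm.
1 mm over 1 m² is 1 L, so volume = 313.7 × 7098.1 = 2226674 L ≈ 2227000 L.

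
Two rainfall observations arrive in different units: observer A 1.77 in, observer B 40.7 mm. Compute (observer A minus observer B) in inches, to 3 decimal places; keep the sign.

0.168 in

observer B: 40.7 mm = 1.60236 in.
Difference: 1.77000 − 1.60236 = 0.168 in.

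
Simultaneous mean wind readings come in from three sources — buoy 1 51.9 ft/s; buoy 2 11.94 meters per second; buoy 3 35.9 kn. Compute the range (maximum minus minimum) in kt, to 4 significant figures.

buoy 1: 51.9 ft/s = 30.7499 kt.
buoy 2: 11.94 m/s = 23.2095 kt.
Spread: 35.9000 − 23.2095 = 12.69 kt.

12.69 kt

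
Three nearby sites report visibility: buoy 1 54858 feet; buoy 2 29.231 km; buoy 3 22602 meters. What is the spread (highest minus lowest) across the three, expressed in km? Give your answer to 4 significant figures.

12.51 km

buoy 1: 54858 ft = 16.7207 km.
buoy 3: 22602 m = 22.6020 km.
Spread: 29.2310 − 16.7207 = 12.51 km.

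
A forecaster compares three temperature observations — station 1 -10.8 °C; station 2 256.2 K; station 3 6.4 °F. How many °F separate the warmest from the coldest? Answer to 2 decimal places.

11.07 °F

station 2: 256.2 K = -16.950 °C.
station 3: 6.4 °F = -14.222 °C.
Spread: (-10.800) − (-16.950) = 6.150 °C = 11.07 °F.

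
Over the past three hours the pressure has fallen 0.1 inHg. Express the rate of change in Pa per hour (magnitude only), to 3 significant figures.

113 Pa per hour

0.1 inHg / 3 h × 3386.39 Pa/inHg = 113 Pa/h.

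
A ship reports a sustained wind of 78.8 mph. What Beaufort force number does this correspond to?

Beaufort force 12

78.8 mph = 35.2 m/s, which is Beaufort 12 (hurricane force, ≥32.7 m/s).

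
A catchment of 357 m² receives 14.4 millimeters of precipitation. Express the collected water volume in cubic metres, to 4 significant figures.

5.141 cubic metres

1 mm over 1 m² is 1 L, so volume = 14.4 × 357 = 5140.8 L = 5.141 m³.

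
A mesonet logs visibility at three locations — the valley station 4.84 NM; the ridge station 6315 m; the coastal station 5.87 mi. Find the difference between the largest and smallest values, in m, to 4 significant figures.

3132 m

the valley station: 4.84 nmi = 8963.68 m.
the coastal station: 5.87 SM = 9446.85 m.
Spread: 9446.85 − 6315.00 = 3132 m.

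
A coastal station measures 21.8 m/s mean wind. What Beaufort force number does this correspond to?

Beaufort force 9

21.8 m/s lies in the Beaufort 9 band (strong gale, 20.8–24.4 m/s).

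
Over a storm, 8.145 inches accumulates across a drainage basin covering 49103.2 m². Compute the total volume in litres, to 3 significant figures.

10200000 litres

Depth: 8.145 in × 25.4 = 206.883 mm.
1 mm over 1 m² is 1 L, so volume = 206.883 × 49103.2 = 10158617 L ≈ 10200000 L.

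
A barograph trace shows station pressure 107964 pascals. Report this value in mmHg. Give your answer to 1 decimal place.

1 Pa = 0.00750062 mmHg, so 107964 × 0.00750062 = 809.8 mmHg.

809.8 mmHg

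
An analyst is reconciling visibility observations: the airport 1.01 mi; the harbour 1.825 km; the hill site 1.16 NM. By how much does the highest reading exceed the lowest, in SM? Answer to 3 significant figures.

the harbour: 1.825 km = 1.13400 SM.
the hill site: 1.16 nmi = 1.33490 SM.
Spread: 1.33490 − 1.01000 = 0.325 SM.

0.325 SM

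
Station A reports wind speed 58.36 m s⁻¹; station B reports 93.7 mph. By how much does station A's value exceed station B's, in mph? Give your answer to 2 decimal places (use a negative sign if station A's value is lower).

36.85 mph

station A: 58.36 m/s = 130.5476 mph.
Difference: 130.5476 − 93.7000 = 36.85 mph.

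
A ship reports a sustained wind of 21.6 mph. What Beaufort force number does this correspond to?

21.6 mph = 9.7 m/s, which is Beaufort 5 (fresh breeze, 8.0–10.7 m/s).

Beaufort force 5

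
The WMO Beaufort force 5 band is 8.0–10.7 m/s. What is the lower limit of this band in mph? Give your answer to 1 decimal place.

8.0–10.7 m/s × 2.237 = 17.9–23.9 mph.

17.9 mph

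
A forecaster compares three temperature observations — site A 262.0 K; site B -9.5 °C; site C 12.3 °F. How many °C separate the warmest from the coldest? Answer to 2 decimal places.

1.65 °C

site A: 262.0 K = -11.150 °C.
site C: 12.3 °F = -10.944 °C.
Spread: (-9.500) − (-11.150) = 1.650 °C.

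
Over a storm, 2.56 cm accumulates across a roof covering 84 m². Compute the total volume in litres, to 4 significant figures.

2150 litres

Depth: 2.56 cm × 10 = 25.6 mm.
1 mm over 1 m² is 1 L, so volume = 25.6 × 84 = 2150.4 L ≈ 2150 L.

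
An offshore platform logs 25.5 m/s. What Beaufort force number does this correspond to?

Beaufort force 10

25.5 m/s lies in the Beaufort 10 band (storm, 24.5–28.4 m/s).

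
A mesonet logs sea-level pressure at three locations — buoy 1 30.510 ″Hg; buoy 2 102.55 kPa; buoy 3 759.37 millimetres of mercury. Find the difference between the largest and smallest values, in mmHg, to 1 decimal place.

buoy 1: 30.510 inHg = 774.954 mmHg.
buoy 2: 102.55 kPa = 769.188 mmHg.
Spread: 774.954 − 759.370 = 15.6 mmHg.

15.6 mmHg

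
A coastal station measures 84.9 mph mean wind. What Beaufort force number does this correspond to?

Beaufort force 12

84.9 mph = 38.0 m/s, which is Beaufort 12 (hurricane force, ≥32.7 m/s).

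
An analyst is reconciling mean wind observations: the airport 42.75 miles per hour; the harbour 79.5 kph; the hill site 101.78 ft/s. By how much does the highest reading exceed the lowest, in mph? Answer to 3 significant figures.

26.6 mph

the harbour: 79.5 km/h = 49.399 mph.
the hill site: 101.78 ft/s = 69.395 mph.
Spread: 69.395 − 42.750 = 26.6 mph.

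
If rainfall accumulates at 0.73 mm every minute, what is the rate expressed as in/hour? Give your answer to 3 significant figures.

1.72 in/hour

0.73 mm/minute × 0.0393701 in/mm × 60 minute/hour = 1.72 in/hour.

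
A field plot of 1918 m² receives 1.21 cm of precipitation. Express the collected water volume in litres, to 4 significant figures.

Depth: 1.21 cm × 10 = 12.1 mm.
1 mm over 1 m² is 1 L, so volume = 12.1 × 1918 = 23207.8 L ≈ 23210 L.

23210 litres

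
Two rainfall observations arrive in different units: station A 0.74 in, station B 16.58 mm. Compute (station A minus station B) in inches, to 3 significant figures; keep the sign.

station B: 16.58 mm = 0.652756 in.
Difference: 0.740000 − 0.652756 = 0.0872 in.

0.0872 in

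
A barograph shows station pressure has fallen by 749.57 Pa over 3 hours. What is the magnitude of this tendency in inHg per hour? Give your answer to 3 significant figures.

0.0738 inHg per hour

749.57 Pa / 3 h × 0.0002953 inHg/Pa = 0.0738 inHg/h.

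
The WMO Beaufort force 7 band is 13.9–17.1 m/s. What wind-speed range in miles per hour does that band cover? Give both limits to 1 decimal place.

13.9–17.1 m/s × 2.237 = 31.1–38.3 mph.

31.1 to 38.3 mph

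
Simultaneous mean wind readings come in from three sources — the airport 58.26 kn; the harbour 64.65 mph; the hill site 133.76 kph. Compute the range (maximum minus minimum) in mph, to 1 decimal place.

18.5 mph

the airport: 58.26 kt = 67.044 mph.
the hill site: 133.76 km/h = 83.115 mph.
Spread: 83.115 − 64.650 = 18.5 mph.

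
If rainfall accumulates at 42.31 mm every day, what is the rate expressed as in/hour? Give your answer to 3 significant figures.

0.0694 in/hour

42.31 mm/day × 0.0393701 in/mm × 0.0416667 day/hour = 0.0694 in/hour.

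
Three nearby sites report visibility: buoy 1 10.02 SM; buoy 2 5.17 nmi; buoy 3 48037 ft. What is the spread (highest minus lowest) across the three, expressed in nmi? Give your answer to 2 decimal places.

3.54 nmi

buoy 1: 10.02 SM = 8.7071 nmi.
buoy 3: 48037 ft = 7.9059 nmi.
Spread: 8.7071 − 5.1700 = 3.54 nmi.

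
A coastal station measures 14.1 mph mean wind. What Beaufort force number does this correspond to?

14.1 mph = 6.3 m/s, which is Beaufort 4 (moderate breeze, 5.5–7.9 m/s).

Beaufort force 4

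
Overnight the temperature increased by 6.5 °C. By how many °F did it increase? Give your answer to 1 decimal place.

A change of 1 °C equals a change of 1.8 °F: Δ°F = 6.5 × 1.8 = 11.7 °F.

11.7 °F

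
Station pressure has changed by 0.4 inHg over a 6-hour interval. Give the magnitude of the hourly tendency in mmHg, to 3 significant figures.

0.4 inHg / 6 h × 25.4 mmHg/inHg = 1.69 mmHg/h.

1.69 mmHg per hour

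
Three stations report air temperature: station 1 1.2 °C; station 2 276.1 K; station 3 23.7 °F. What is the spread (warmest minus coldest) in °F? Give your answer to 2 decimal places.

13.61 °F

station 2: 276.1 K = 2.950 °C.
station 3: 23.7 °F = -4.611 °C.
Spread: 2.950 − (-4.611) = 7.561 °C = 13.61 °F.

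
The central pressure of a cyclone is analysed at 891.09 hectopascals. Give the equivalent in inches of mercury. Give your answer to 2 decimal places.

26.31 inHg

1 hPa = 0.02953 inHg, so 891.09 × 0.02953 = 26.31 inHg.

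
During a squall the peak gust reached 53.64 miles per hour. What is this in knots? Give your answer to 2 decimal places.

46.61 kt

1 mph = 0.868976 kt, so 53.64 × 0.868976 = 46.61 kt.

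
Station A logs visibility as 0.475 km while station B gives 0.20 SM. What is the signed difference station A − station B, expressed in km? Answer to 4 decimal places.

0.1531 km

station B: 0.20 SM = 0.321869 km.
Difference: 0.475000 − 0.321869 = 0.1531 km.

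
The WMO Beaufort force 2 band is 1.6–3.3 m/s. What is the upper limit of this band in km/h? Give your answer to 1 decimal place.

1.6–3.3 m/s × 3.6 = 5.8–11.9 km/h.

11.9 km/h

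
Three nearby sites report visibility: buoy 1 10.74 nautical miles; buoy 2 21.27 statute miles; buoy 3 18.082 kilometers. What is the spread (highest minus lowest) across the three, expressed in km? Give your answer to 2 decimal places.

buoy 1: 10.74 nmi = 19.8905 km.
buoy 2: 21.27 SM = 34.2307 km.
Spread: 34.2307 − 18.0820 = 16.15 km.

16.15 km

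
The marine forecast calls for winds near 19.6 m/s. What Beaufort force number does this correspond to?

19.6 m/s lies in the Beaufort 8 band (gale, 17.2–20.7 m/s).

Beaufort force 8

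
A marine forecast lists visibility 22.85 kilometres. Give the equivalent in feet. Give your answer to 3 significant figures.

75000 ft

1 km = 3280.84 ft, so 22.85 × 3280.84 = 75000 ft.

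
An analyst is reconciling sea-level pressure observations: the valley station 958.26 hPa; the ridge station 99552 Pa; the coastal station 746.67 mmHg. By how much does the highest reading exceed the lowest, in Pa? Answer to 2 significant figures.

the valley station: 958.26 hPa = 95826.00 Pa.
the coastal station: 746.67 mmHg = 99547.83 Pa.
Spread: 99552.00 − 95826.00 = 3700 Pa.

3700 Pa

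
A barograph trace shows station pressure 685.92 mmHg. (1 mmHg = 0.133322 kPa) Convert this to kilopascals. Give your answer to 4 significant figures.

1 mmHg = 0.133322 kPa, so 685.92 × 0.133322 = 91.45 kPa.

91.45 kPa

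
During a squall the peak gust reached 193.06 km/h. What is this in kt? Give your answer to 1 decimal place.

104.2 kt

1 km/h = 0.539957 kt, so 193.06 × 0.539957 = 104.2 kt.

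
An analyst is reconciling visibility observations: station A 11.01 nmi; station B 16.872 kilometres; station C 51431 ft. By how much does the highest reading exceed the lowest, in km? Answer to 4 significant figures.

station A: 11.01 nmi = 20.39052 km.
station C: 51431 ft = 15.67617 km.
Spread: 20.39052 − 15.67617 = 4.714 km.

4.714 km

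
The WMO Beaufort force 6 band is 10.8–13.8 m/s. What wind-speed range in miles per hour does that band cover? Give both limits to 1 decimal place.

24.2 to 30.9 mph

10.8–13.8 m/s × 2.237 = 24.2–30.9 mph.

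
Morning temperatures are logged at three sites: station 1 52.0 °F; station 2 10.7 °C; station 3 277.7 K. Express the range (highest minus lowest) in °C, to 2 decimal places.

6.56 °C

station 1: 52.0 °F = 11.111 °C.
station 3: 277.7 K = 4.550 °C.
Spread: 11.111 − 4.550 = 6.561 °C.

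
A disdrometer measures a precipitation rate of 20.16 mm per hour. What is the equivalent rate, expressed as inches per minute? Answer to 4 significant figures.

20.16 mm/hour × 0.0393701 in/mm × 0.0166667 hour/minute = 0.01323 in/minute.

0.01323 in/minute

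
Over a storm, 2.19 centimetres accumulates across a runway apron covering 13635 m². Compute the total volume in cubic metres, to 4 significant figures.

298.6 cubic metres

Depth: 2.19 cm × 10 = 21.9 mm.
1 mm over 1 m² is 1 L, so volume = 21.9 × 13635 = 298606.5 L = 298.6 m³.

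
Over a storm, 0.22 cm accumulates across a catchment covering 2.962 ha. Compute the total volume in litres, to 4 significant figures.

Depth: 0.22 cm × 10 = 2.2 mm.
Area: 2.962 ha = 29620 m².
1 mm over 1 m² is 1 L, so volume = 2.2 × 29620 = 65164 L ≈ 65160 L.

65160 litres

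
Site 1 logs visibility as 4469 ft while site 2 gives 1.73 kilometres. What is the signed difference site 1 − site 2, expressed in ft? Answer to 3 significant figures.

site 2: 1.73 km = 5675.85 ft.
Difference: 4469.00 − 5675.85 = -1210 ft.

-1210 ft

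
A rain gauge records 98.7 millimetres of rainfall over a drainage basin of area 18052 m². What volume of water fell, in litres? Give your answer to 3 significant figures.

1 mm over 1 m² is 1 L, so volume = 98.7 × 18052 = 1781732.4 L ≈ 1780000 L.

1780000 litres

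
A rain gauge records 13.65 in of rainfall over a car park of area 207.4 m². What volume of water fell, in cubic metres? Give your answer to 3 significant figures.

71.9 cubic metres

Depth: 13.65 in × 25.4 = 346.71 mm.
1 mm over 1 m² is 1 L, so volume = 346.71 × 207.4 = 71907.654 L = 71.9 m³.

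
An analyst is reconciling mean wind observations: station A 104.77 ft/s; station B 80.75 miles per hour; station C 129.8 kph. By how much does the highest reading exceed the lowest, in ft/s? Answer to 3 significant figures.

station B: 80.75 mph = 118.433 ft/s.
station C: 129.8 km/h = 118.293 ft/s.
Spread: 118.433 − 104.770 = 13.7 ft/s.

13.7 ft/s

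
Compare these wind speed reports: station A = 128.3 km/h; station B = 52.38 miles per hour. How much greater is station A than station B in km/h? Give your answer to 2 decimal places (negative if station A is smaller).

44.00 km/h

station B: 52.38 mph = 84.2974 km/h.
Difference: 128.3000 − 84.2974 = 44.00 km/h.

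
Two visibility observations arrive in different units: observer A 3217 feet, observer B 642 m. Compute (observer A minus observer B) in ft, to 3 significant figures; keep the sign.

observer B: 642 m = 2106.30 ft.
Difference: 3217.00 − 2106.30 = 1110 ft.

1110 ft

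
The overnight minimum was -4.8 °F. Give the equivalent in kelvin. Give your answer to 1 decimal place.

First to °C: -20.44 °C.
Then to K: 252.7 K.

252.7 K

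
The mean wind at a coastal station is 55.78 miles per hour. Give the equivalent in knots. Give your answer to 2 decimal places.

1 mph = 0.868976 kt, so 55.78 × 0.868976 = 48.47 kt.

48.47 kt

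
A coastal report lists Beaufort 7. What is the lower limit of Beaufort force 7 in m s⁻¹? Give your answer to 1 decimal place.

Beaufort 7 (near gale) spans 13.9–17.1 m/s.

13.9 m/s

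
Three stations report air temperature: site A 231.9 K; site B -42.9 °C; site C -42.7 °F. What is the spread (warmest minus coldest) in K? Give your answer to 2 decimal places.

site A: 231.9 K = -41.250 °C.
site C: -42.7 °F = -41.500 °C.
Spread: (-41.250) − (-42.900) = 1.650 °C.

1.65 K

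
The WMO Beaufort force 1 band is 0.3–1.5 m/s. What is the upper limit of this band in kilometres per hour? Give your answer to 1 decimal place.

0.3–1.5 m/s × 3.6 = 1.1–5.4 km/h.

5.4 km/h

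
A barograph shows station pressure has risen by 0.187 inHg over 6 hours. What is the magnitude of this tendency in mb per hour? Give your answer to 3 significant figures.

1.06 mb per hour

0.187 inHg / 6 h × 33.8639 mb/inHg = 1.06 mb/h.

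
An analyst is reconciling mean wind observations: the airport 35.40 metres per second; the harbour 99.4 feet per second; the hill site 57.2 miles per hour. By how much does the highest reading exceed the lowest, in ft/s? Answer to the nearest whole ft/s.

32 ft/s

the airport: 35.40 m/s = 116.14 ft/s.
the hill site: 57.2 mph = 83.89 ft/s.
Spread: 116.14 − 83.89 = 32 ft/s.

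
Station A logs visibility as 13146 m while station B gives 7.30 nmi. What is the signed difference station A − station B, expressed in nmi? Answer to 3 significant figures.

station A: 13146 m = 7.09827 nmi.
Difference: 7.09827 − 7.30000 = -0.202 nmi.

-0.202 nmi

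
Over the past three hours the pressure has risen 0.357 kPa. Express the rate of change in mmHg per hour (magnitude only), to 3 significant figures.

0.893 mmHg per hour

0.357 kPa / 3 h × 7.50062 mmHg/kPa = 0.893 mmHg/h.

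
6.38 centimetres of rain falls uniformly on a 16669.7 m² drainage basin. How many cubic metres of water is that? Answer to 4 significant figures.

1064 cubic metres

Depth: 6.38 cm × 10 = 63.8 mm.
1 mm over 1 m² is 1 L, so volume = 63.8 × 16669.7 = 1063526.9 L = 1064 m³.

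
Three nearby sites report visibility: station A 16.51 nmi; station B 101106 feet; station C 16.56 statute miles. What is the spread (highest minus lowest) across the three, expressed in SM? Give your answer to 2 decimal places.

station A: 16.51 nmi = 18.9994 SM.
station B: 101106 ft = 19.1489 SM.
Spread: 19.1489 − 16.5600 = 2.59 SM.

2.59 SM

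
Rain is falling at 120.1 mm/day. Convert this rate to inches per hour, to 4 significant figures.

0.1970 in/hour

120.1 mm/day × 0.0393701 in/mm × 0.0416667 day/hour = 0.1970 in/hour.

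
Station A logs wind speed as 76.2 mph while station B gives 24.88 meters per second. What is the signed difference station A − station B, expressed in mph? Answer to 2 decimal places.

station B: 24.88 m/s = 55.65497 mph.
Difference: 76.20000 − 55.65497 = 20.55 mph.

20.55 mph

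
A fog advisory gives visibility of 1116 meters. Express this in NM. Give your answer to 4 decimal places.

1 m = 0.000539957 nmi, so 1116 × 0.000539957 = 0.6026 nmi.

0.6026 nmi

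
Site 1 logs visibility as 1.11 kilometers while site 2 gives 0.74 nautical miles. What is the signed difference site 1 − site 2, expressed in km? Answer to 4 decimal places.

site 2: 0.74 nmi = 1.370480 km.
Difference: 1.110000 − 1.370480 = -0.2605 km.

-0.2605 km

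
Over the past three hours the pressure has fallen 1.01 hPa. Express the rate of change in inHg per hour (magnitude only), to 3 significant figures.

1.01 hPa / 3 h × 0.02953 inHg/hPa = 0.00994 inHg/h.

0.00994 inHg per hour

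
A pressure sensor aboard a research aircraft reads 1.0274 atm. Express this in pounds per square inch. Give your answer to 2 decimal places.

1 atm = 14.6959 psi, so 1.0274 × 14.6959 = 15.10 psi.

15.10 psi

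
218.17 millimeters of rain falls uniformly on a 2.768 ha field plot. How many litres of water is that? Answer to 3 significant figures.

6040000 litres

Area: 2.768 ha = 27680 m².
1 mm over 1 m² is 1 L, so volume = 218.17 × 27680 = 6038945.6 L ≈ 6040000 L.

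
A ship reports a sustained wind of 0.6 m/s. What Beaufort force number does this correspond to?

Beaufort force 1

0.6 m/s lies in the Beaufort 1 band (light air, 0.3–1.5 m/s).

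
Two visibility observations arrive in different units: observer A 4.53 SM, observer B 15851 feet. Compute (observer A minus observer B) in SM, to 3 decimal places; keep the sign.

observer B: 15851 ft = 3.00208 SM.
Difference: 4.53000 − 3.00208 = 1.528 SM.

1.528 SM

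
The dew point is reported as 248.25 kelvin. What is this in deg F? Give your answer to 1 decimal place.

First to °C: -24.90 °C.
Then to °F: -12.8 °F.

-12.8 °F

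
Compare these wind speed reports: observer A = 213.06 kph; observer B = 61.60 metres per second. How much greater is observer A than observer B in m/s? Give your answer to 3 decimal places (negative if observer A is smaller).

-2.417 m/s

observer A: 213.06 km/h = 59.18333 m/s.
Difference: 59.18333 − 61.60000 = -2.417 m/s.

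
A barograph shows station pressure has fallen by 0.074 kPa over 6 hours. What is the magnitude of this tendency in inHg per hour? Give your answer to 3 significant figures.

0.074 kPa / 6 h × 0.2953 inHg/kPa = 0.00364 inHg/h.

0.00364 inHg per hour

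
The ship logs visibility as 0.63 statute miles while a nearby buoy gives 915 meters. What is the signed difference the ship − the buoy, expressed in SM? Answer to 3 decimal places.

the buoy: 915 m = 0.56855 SM.
Difference: 0.63000 − 0.56855 = 0.061 SM.

0.061 SM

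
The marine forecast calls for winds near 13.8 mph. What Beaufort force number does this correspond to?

13.8 mph = 6.2 m/s, which is Beaufort 4 (moderate breeze, 5.5–7.9 m/s).

Beaufort force 4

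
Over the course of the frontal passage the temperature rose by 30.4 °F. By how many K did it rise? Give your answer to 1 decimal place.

A change of 1 °C equals a change of 1.8 °F: ΔK = 30.4 × 0.5556 = 16.9 K.

16.9 K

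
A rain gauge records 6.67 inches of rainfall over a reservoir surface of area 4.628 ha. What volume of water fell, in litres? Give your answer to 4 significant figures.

7841000 litres

Depth: 6.67 in × 25.4 = 169.418 mm.
Area: 4.628 ha = 46280 m².
1 mm over 1 m² is 1 L, so volume = 169.418 × 46280 = 7840665 L ≈ 7841000 L.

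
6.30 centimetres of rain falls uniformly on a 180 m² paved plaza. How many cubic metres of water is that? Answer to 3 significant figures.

Depth: 6.30 cm × 10 = 63 mm.
1 mm over 1 m² is 1 L, so volume = 63 × 180 = 11340 L = 11.3 m³.

11.3 cubic metres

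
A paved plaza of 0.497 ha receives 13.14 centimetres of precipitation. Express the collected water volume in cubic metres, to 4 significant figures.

Depth: 13.14 cm × 10 = 131.4 mm.
Area: 0.497 ha = 4970 m².
1 mm over 1 m² is 1 L, so volume = 131.4 × 4970 = 653058 L = 653.1 m³.

653.1 cubic metres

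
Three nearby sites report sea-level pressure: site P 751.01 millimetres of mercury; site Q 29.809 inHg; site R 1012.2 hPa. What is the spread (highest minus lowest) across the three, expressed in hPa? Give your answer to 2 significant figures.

site P: 751.01 mmHg = 1001.26 hPa.
site Q: 29.809 inHg = 1009.45 hPa.
Spread: 1012.20 − 1001.26 = 11 hPa.

11 hPa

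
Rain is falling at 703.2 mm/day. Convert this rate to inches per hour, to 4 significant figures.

1.154 in/hour

703.2 mm/day × 0.0393701 in/mm × 0.0416667 day/hour = 1.154 in/hour.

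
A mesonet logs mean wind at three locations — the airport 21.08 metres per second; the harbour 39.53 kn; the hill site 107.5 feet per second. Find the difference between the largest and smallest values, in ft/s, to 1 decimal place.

40.8 ft/s

the airport: 21.08 m/s = 69.160 ft/s.
the harbour: 39.53 kt = 66.719 ft/s.
Spread: 107.500 − 66.719 = 40.8 ft/s.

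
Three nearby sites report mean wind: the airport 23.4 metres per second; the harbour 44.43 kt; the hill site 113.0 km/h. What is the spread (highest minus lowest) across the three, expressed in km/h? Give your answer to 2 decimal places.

30.72 km/h

the airport: 23.4 m/s = 84.2400 km/h.
the harbour: 44.43 kt = 82.2844 km/h.
Spread: 113.0000 − 82.2844 = 30.72 km/h.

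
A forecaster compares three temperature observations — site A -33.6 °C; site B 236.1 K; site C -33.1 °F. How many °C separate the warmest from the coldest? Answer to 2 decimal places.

3.45 °C

site B: 236.1 K = -37.050 °C.
site C: -33.1 °F = -36.167 °C.
Spread: (-33.600) − (-37.050) = 3.450 °C.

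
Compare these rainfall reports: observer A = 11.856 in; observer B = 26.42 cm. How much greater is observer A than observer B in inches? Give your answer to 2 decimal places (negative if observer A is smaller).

observer B: 26.42 cm = 10.4016 in.
Difference: 11.8560 − 10.4016 = 1.45 in.

1.45 in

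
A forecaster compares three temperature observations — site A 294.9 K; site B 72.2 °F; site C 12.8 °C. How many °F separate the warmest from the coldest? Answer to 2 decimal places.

site A: 294.9 K = 21.750 °C.
site B: 72.2 °F = 22.333 °C.
Spread: 22.333 − 12.800 = 9.533 °C = 17.16 °F.

17.16 °F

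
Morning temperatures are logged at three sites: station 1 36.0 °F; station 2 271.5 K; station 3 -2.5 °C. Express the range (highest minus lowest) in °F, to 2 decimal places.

8.50 °F

station 1: 36.0 °F = 2.222 °C.
station 2: 271.5 K = -1.650 °C.
Spread: 2.222 − (-2.500) = 4.722 °C = 8.50 °F.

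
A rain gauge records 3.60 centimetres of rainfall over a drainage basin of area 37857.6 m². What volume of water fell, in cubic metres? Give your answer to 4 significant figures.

1363 cubic metres

Depth: 3.60 cm × 10 = 36 mm.
1 mm over 1 m² is 1 L, so volume = 36 × 37857.6 = 1362873.6 L = 1363 m³.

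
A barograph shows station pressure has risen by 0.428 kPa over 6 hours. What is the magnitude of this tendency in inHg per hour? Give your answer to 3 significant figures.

0.0211 inHg per hour

0.428 kPa / 6 h × 0.2953 inHg/kPa = 0.0211 inHg/h.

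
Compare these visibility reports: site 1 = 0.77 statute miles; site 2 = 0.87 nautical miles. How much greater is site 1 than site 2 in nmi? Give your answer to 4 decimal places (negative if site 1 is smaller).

site 1: 0.77 SM = 0.669112 nmi.
Difference: 0.669112 − 0.870000 = -0.2009 nmi.

-0.2009 nmi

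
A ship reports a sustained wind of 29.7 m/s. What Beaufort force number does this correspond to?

Beaufort force 11

29.7 m/s lies in the Beaufort 11 band (violent storm, 28.5–32.6 m/s).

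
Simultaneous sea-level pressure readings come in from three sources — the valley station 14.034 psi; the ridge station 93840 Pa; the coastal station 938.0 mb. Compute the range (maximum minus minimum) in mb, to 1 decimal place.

29.6 mb

the valley station: 14.034 psi = 967.610 mb.
the ridge station: 93840 Pa = 938.400 mb.
Spread: 967.610 − 938.000 = 29.6 mb.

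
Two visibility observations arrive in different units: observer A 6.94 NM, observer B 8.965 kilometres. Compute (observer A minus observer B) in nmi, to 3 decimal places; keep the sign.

observer B: 8.965 km = 4.84071 nmi.
Difference: 6.94000 − 4.84071 = 2.099 nmi.

2.099 nmi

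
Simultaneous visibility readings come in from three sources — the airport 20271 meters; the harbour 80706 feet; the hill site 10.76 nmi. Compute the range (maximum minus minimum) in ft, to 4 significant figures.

the airport: 20271 m = 66505.91 ft.
the hill site: 10.76 nmi = 65379.00 ft.
Spread: 80706.00 − 65379.00 = 15330 ft.

15330 ft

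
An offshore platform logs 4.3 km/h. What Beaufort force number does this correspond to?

4.3 km/h = 1.2 m/s, which is Beaufort 1 (light air, 0.3–1.5 m/s).

Beaufort force 1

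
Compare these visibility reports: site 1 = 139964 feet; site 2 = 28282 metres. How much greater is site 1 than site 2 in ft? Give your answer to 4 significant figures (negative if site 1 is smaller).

47180 ft

site 2: 28282 m = 92788.71 ft.
Difference: 139964.00 − 92788.71 = 47180 ft.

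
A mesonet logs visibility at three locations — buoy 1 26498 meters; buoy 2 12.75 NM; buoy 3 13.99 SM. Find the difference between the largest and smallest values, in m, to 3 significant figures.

3980 m

buoy 2: 12.75 nmi = 23613.00 m.
buoy 3: 13.99 SM = 22514.72 m.
Spread: 26498.00 − 22514.72 = 3980 m.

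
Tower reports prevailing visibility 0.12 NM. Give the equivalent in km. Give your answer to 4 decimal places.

1 nmi = 1.852 km, so 0.12 × 1.852 = 0.2222 km.

0.2222 km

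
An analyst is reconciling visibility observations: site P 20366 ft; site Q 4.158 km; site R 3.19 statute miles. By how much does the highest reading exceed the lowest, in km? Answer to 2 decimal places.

2.05 km

site P: 20366 ft = 6.2076 km.
site R: 3.19 SM = 5.1338 km.
Spread: 6.2076 − 4.1580 = 2.05 km.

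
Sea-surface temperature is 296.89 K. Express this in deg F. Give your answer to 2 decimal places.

74.73 °F

First to °C: 23.74 °C.
Then to °F: 74.73 °F.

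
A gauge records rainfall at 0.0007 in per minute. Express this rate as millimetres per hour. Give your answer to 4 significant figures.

0.0007 in/minute × 25.4 mm/in × 60 minute/hour = 1.067 mm/hour.

1.067 mm/hour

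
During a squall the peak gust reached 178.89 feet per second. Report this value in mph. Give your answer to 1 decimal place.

1 ft/s = 0.681818 mph, so 178.89 × 0.681818 = 122.0 mph.

122.0 mph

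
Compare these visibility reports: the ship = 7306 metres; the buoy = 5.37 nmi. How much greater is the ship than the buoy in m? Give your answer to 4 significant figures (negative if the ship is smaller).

-2639 m

the buoy: 5.37 nmi = 9945.24 m.
Difference: 7306.00 − 9945.24 = -2639 m.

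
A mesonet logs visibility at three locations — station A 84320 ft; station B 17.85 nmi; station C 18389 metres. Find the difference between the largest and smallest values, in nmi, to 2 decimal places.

station A: 84320 ft = 13.8773 nmi.
station C: 18389 m = 9.9293 nmi.
Spread: 17.8500 − 9.9293 = 7.92 nmi.

7.92 nmi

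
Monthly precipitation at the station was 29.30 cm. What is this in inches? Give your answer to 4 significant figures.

11.54 in

1 cm = 0.393701 in, so 29.30 × 0.393701 = 11.54 in.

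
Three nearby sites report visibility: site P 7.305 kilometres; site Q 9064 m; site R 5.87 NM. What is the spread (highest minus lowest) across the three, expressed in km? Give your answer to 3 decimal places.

3.566 km

site Q: 9064 m = 9.06400 km.
site R: 5.87 nmi = 10.87124 km.
Spread: 10.87124 − 7.30500 = 3.566 km.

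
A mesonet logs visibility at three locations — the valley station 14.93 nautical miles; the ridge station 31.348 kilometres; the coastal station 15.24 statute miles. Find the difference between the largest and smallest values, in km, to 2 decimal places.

the valley station: 14.93 nmi = 27.6504 km.
the coastal station: 15.24 SM = 24.5264 km.
Spread: 31.3480 − 24.5264 = 6.82 km.

6.82 km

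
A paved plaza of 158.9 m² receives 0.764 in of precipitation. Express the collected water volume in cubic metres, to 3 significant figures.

3.08 cubic metres

Depth: 0.764 in × 25.4 = 19.4056 mm.
1 mm over 1 m² is 1 L, so volume = 19.4056 × 158.9 = 3083.5498 L = 3.08 m³.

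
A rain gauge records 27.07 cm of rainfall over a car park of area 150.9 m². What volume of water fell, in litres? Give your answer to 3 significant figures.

40800 litres

Depth: 27.07 cm × 10 = 270.7 mm.
1 mm over 1 m² is 1 L, so volume = 270.7 × 150.9 = 40848.63 L ≈ 40800 L.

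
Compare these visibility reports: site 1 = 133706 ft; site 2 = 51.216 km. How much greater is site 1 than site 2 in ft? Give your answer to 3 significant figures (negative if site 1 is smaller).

site 2: 51.216 km = 168031.50 ft.
Difference: 133706.00 − 168031.50 = -34300 ft.

-34300 ft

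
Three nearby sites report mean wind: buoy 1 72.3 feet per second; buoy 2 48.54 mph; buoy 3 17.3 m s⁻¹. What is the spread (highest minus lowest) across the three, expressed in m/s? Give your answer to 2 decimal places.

4.74 m/s

buoy 1: 72.3 ft/s = 22.0370 m/s.
buoy 2: 48.54 mph = 21.6993 m/s.
Spread: 22.0370 − 17.3000 = 4.74 m/s.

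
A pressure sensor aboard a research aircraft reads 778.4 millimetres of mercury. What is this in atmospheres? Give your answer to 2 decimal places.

1.02 atm

1 mmHg = 0.00131579 atm, so 778.4 × 0.00131579 = 1.02 atm.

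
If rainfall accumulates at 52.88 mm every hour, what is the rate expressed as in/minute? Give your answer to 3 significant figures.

52.88 mm/hour × 0.0393701 in/mm × 0.0166667 hour/minute = 0.0347 in/minute.

0.0347 in/minute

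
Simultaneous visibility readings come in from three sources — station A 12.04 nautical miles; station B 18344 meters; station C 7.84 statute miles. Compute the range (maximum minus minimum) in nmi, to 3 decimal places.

station B: 18344 m = 9.90497 nmi.
station C: 7.84 SM = 6.81277 nmi.
Spread: 12.04000 − 6.81277 = 5.227 nmi.

5.227 nmi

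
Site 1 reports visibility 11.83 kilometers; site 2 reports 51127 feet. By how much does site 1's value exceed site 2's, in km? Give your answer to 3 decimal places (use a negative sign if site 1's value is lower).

-3.754 km

site 2: 51127 ft = 15.58351 km.
Difference: 11.83000 − 15.58351 = -3.754 km.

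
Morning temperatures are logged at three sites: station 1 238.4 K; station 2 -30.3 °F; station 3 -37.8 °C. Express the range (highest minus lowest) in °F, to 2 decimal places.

station 1: 238.4 K = -34.750 °C.
station 2: -30.3 °F = -34.611 °C.
Spread: (-34.611) − (-37.800) = 3.189 °C = 5.74 °F.

5.74 °F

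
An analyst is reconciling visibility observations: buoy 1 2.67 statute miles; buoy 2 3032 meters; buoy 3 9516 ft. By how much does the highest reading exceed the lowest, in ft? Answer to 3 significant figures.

buoy 1: 2.67 SM = 14097.60 ft.
buoy 2: 3032 m = 9947.51 ft.
Spread: 14097.60 − 9516.00 = 4580 ft.

4580 ft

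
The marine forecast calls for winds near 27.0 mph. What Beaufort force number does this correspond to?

Beaufort force 6

27.0 mph = 12.1 m/s, which is Beaufort 6 (strong breeze, 10.8–13.8 m/s).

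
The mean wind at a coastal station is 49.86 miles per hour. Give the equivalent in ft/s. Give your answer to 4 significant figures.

1 mph = 1.46667 ft/s, so 49.86 × 1.46667 = 73.13 ft/s.

73.13 ft/s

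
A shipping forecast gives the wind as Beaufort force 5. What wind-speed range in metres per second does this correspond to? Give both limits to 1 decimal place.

8.0 to 10.7 m/s

Beaufort 5 (fresh breeze) spans 8.0–10.7 m/s.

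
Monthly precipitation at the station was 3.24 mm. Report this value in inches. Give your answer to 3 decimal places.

0.128 in

1 mm = 0.0393701 in, so 3.24 × 0.0393701 = 0.128 in.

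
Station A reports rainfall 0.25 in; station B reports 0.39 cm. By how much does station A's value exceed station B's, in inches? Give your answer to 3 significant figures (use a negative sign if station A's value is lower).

0.0965 in

station B: 0.39 cm = 0.153543 in.
Difference: 0.250000 − 0.153543 = 0.0965 in.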